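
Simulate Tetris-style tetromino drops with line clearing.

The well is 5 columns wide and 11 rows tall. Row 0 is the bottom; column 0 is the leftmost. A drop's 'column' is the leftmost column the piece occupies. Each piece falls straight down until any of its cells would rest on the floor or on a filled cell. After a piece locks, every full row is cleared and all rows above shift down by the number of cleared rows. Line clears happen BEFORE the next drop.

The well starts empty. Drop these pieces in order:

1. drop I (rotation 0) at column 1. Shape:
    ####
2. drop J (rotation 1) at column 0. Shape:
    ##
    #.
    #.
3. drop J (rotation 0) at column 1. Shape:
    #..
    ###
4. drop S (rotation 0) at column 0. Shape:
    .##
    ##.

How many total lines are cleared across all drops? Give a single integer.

Answer: 1

Derivation:
Drop 1: I rot0 at col 1 lands with bottom-row=0; cleared 0 line(s) (total 0); column heights now [0 1 1 1 1], max=1
Drop 2: J rot1 at col 0 lands with bottom-row=0; cleared 1 line(s) (total 1); column heights now [2 2 0 0 0], max=2
Drop 3: J rot0 at col 1 lands with bottom-row=2; cleared 0 line(s) (total 1); column heights now [2 4 3 3 0], max=4
Drop 4: S rot0 at col 0 lands with bottom-row=4; cleared 0 line(s) (total 1); column heights now [5 6 6 3 0], max=6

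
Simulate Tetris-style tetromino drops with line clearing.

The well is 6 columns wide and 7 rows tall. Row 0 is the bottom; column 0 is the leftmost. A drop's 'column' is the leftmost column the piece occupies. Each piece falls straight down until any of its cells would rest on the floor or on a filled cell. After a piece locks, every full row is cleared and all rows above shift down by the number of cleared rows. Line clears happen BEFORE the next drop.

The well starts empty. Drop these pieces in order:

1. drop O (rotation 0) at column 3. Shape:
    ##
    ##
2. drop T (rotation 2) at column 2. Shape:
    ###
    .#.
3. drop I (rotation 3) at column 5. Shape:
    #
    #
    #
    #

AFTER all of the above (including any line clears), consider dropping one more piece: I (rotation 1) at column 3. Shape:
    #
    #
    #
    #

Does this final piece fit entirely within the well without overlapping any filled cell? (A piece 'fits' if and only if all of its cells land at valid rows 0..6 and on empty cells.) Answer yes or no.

Answer: no

Derivation:
Drop 1: O rot0 at col 3 lands with bottom-row=0; cleared 0 line(s) (total 0); column heights now [0 0 0 2 2 0], max=2
Drop 2: T rot2 at col 2 lands with bottom-row=2; cleared 0 line(s) (total 0); column heights now [0 0 4 4 4 0], max=4
Drop 3: I rot3 at col 5 lands with bottom-row=0; cleared 0 line(s) (total 0); column heights now [0 0 4 4 4 4], max=4
Test piece I rot1 at col 3 (width 1): heights before test = [0 0 4 4 4 4]; fits = False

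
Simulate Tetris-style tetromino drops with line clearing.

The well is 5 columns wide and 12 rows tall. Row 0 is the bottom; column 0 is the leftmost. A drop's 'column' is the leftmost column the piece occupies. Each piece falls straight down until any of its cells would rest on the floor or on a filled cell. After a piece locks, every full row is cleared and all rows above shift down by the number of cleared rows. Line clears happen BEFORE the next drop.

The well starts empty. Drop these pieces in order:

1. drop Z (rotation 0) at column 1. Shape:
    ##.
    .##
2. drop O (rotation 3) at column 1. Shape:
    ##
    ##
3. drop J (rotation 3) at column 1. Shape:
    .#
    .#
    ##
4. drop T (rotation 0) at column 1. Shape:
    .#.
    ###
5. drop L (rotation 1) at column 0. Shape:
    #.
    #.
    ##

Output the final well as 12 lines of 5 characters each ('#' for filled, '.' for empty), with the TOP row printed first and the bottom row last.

Answer: .....
#....
#....
###..
.###.
..#..
..#..
.##..
.##..
.##..
.##..
..##.

Derivation:
Drop 1: Z rot0 at col 1 lands with bottom-row=0; cleared 0 line(s) (total 0); column heights now [0 2 2 1 0], max=2
Drop 2: O rot3 at col 1 lands with bottom-row=2; cleared 0 line(s) (total 0); column heights now [0 4 4 1 0], max=4
Drop 3: J rot3 at col 1 lands with bottom-row=4; cleared 0 line(s) (total 0); column heights now [0 5 7 1 0], max=7
Drop 4: T rot0 at col 1 lands with bottom-row=7; cleared 0 line(s) (total 0); column heights now [0 8 9 8 0], max=9
Drop 5: L rot1 at col 0 lands with bottom-row=8; cleared 0 line(s) (total 0); column heights now [11 9 9 8 0], max=11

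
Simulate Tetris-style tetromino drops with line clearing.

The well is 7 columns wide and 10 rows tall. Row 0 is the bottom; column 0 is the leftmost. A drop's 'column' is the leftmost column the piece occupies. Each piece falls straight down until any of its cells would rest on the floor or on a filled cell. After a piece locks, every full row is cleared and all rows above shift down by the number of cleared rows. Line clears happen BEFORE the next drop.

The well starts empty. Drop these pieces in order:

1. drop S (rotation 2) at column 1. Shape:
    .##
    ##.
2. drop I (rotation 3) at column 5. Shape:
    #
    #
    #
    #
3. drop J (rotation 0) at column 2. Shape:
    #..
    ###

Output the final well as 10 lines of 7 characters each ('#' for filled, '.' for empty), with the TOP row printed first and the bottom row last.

Answer: .......
.......
.......
.......
.......
.......
..#..#.
..####.
..##.#.
.##..#.

Derivation:
Drop 1: S rot2 at col 1 lands with bottom-row=0; cleared 0 line(s) (total 0); column heights now [0 1 2 2 0 0 0], max=2
Drop 2: I rot3 at col 5 lands with bottom-row=0; cleared 0 line(s) (total 0); column heights now [0 1 2 2 0 4 0], max=4
Drop 3: J rot0 at col 2 lands with bottom-row=2; cleared 0 line(s) (total 0); column heights now [0 1 4 3 3 4 0], max=4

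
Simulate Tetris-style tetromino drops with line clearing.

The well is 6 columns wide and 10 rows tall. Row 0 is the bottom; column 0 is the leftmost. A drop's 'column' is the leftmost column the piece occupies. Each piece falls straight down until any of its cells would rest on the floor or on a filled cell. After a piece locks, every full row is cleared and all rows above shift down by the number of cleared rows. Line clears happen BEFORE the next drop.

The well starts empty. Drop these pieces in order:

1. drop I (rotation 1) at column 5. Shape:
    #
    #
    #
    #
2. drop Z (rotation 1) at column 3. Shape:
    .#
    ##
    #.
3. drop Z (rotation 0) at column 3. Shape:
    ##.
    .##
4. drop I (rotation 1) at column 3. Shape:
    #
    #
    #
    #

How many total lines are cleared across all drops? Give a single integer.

Answer: 0

Derivation:
Drop 1: I rot1 at col 5 lands with bottom-row=0; cleared 0 line(s) (total 0); column heights now [0 0 0 0 0 4], max=4
Drop 2: Z rot1 at col 3 lands with bottom-row=0; cleared 0 line(s) (total 0); column heights now [0 0 0 2 3 4], max=4
Drop 3: Z rot0 at col 3 lands with bottom-row=4; cleared 0 line(s) (total 0); column heights now [0 0 0 6 6 5], max=6
Drop 4: I rot1 at col 3 lands with bottom-row=6; cleared 0 line(s) (total 0); column heights now [0 0 0 10 6 5], max=10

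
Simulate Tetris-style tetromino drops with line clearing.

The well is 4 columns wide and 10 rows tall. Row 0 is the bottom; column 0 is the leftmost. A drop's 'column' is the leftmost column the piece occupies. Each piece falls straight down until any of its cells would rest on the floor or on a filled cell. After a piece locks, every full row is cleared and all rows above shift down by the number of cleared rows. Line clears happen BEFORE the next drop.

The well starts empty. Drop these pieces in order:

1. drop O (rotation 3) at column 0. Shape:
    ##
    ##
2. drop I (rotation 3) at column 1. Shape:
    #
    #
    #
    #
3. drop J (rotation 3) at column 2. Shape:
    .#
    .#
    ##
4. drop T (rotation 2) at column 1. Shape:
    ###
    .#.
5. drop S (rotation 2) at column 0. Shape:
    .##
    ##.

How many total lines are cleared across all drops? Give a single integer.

Answer: 1

Derivation:
Drop 1: O rot3 at col 0 lands with bottom-row=0; cleared 0 line(s) (total 0); column heights now [2 2 0 0], max=2
Drop 2: I rot3 at col 1 lands with bottom-row=2; cleared 0 line(s) (total 0); column heights now [2 6 0 0], max=6
Drop 3: J rot3 at col 2 lands with bottom-row=0; cleared 1 line(s) (total 1); column heights now [1 5 0 2], max=5
Drop 4: T rot2 at col 1 lands with bottom-row=4; cleared 0 line(s) (total 1); column heights now [1 6 6 6], max=6
Drop 5: S rot2 at col 0 lands with bottom-row=6; cleared 0 line(s) (total 1); column heights now [7 8 8 6], max=8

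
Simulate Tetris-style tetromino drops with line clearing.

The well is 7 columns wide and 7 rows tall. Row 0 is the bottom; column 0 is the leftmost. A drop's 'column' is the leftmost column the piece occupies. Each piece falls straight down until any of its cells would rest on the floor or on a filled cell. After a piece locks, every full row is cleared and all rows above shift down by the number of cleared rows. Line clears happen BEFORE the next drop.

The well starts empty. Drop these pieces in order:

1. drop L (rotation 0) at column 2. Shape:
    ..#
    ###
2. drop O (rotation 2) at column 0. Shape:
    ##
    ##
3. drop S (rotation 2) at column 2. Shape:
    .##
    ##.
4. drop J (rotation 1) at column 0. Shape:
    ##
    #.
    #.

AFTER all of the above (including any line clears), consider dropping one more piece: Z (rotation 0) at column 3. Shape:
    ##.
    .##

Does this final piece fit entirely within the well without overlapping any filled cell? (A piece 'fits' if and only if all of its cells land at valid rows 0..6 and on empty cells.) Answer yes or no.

Answer: yes

Derivation:
Drop 1: L rot0 at col 2 lands with bottom-row=0; cleared 0 line(s) (total 0); column heights now [0 0 1 1 2 0 0], max=2
Drop 2: O rot2 at col 0 lands with bottom-row=0; cleared 0 line(s) (total 0); column heights now [2 2 1 1 2 0 0], max=2
Drop 3: S rot2 at col 2 lands with bottom-row=1; cleared 0 line(s) (total 0); column heights now [2 2 2 3 3 0 0], max=3
Drop 4: J rot1 at col 0 lands with bottom-row=2; cleared 0 line(s) (total 0); column heights now [5 5 2 3 3 0 0], max=5
Test piece Z rot0 at col 3 (width 3): heights before test = [5 5 2 3 3 0 0]; fits = True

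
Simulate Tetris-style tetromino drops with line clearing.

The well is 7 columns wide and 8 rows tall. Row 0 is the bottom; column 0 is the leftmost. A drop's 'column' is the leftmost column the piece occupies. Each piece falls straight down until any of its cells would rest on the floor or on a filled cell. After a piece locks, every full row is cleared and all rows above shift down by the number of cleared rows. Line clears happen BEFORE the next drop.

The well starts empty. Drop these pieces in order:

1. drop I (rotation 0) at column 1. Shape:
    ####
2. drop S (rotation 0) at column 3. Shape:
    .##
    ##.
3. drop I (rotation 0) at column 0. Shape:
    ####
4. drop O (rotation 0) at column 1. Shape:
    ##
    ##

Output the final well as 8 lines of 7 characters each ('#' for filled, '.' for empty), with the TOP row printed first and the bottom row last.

Answer: .......
.......
.......
.##....
.##....
######.
...##..
.####..

Derivation:
Drop 1: I rot0 at col 1 lands with bottom-row=0; cleared 0 line(s) (total 0); column heights now [0 1 1 1 1 0 0], max=1
Drop 2: S rot0 at col 3 lands with bottom-row=1; cleared 0 line(s) (total 0); column heights now [0 1 1 2 3 3 0], max=3
Drop 3: I rot0 at col 0 lands with bottom-row=2; cleared 0 line(s) (total 0); column heights now [3 3 3 3 3 3 0], max=3
Drop 4: O rot0 at col 1 lands with bottom-row=3; cleared 0 line(s) (total 0); column heights now [3 5 5 3 3 3 0], max=5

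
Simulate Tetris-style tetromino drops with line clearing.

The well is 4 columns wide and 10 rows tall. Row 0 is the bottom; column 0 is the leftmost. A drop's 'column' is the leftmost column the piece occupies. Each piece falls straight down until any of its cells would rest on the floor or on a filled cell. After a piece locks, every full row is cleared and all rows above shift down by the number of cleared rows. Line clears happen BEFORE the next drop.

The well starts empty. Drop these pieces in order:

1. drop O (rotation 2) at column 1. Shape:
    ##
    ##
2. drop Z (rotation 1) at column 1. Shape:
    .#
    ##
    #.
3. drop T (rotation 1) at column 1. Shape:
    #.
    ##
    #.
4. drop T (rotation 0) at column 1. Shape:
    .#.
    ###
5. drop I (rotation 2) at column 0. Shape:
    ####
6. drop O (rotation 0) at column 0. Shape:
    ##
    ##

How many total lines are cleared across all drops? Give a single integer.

Answer: 1

Derivation:
Drop 1: O rot2 at col 1 lands with bottom-row=0; cleared 0 line(s) (total 0); column heights now [0 2 2 0], max=2
Drop 2: Z rot1 at col 1 lands with bottom-row=2; cleared 0 line(s) (total 0); column heights now [0 4 5 0], max=5
Drop 3: T rot1 at col 1 lands with bottom-row=4; cleared 0 line(s) (total 0); column heights now [0 7 6 0], max=7
Drop 4: T rot0 at col 1 lands with bottom-row=7; cleared 0 line(s) (total 0); column heights now [0 8 9 8], max=9
Drop 5: I rot2 at col 0 lands with bottom-row=9; cleared 1 line(s) (total 1); column heights now [0 8 9 8], max=9
Drop 6: O rot0 at col 0 lands with bottom-row=8; cleared 0 line(s) (total 1); column heights now [10 10 9 8], max=10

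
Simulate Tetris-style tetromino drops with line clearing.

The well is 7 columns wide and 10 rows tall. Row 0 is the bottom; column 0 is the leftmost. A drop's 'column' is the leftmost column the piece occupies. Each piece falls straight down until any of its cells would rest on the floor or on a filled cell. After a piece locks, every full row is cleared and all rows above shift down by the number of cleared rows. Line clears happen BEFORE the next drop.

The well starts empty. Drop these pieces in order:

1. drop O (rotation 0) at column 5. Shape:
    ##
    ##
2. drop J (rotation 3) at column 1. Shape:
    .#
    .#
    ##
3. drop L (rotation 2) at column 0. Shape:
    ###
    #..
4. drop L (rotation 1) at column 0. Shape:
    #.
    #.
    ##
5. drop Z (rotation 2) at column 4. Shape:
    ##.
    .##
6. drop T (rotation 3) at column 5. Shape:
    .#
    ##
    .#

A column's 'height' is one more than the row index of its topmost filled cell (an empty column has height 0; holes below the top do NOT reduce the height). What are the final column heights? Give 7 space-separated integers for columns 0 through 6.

Drop 1: O rot0 at col 5 lands with bottom-row=0; cleared 0 line(s) (total 0); column heights now [0 0 0 0 0 2 2], max=2
Drop 2: J rot3 at col 1 lands with bottom-row=0; cleared 0 line(s) (total 0); column heights now [0 1 3 0 0 2 2], max=3
Drop 3: L rot2 at col 0 lands with bottom-row=2; cleared 0 line(s) (total 0); column heights now [4 4 4 0 0 2 2], max=4
Drop 4: L rot1 at col 0 lands with bottom-row=4; cleared 0 line(s) (total 0); column heights now [7 5 4 0 0 2 2], max=7
Drop 5: Z rot2 at col 4 lands with bottom-row=2; cleared 0 line(s) (total 0); column heights now [7 5 4 0 4 4 3], max=7
Drop 6: T rot3 at col 5 lands with bottom-row=3; cleared 0 line(s) (total 0); column heights now [7 5 4 0 4 5 6], max=7

Answer: 7 5 4 0 4 5 6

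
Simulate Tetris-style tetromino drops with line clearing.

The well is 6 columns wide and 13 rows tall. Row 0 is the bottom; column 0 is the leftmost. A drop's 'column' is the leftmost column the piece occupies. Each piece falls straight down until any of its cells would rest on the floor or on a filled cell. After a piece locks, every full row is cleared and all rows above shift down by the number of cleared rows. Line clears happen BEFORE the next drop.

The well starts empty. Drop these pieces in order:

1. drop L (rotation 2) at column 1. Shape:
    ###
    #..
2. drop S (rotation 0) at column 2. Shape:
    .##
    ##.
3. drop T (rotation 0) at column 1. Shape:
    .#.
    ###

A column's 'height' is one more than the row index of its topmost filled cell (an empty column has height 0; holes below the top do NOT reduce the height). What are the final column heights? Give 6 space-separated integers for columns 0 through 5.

Drop 1: L rot2 at col 1 lands with bottom-row=0; cleared 0 line(s) (total 0); column heights now [0 2 2 2 0 0], max=2
Drop 2: S rot0 at col 2 lands with bottom-row=2; cleared 0 line(s) (total 0); column heights now [0 2 3 4 4 0], max=4
Drop 3: T rot0 at col 1 lands with bottom-row=4; cleared 0 line(s) (total 0); column heights now [0 5 6 5 4 0], max=6

Answer: 0 5 6 5 4 0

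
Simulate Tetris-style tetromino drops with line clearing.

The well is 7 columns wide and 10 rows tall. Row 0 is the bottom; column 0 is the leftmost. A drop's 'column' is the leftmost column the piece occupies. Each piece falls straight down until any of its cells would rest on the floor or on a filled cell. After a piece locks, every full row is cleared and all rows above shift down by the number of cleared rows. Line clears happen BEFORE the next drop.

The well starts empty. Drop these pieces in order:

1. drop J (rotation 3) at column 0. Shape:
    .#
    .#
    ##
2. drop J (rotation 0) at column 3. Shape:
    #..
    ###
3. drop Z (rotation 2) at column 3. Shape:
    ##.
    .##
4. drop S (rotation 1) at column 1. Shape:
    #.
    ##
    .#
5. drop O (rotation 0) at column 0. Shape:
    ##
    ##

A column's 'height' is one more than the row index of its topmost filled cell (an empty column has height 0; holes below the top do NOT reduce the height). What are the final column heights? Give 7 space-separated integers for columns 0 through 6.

Answer: 7 7 4 3 3 2 0

Derivation:
Drop 1: J rot3 at col 0 lands with bottom-row=0; cleared 0 line(s) (total 0); column heights now [1 3 0 0 0 0 0], max=3
Drop 2: J rot0 at col 3 lands with bottom-row=0; cleared 0 line(s) (total 0); column heights now [1 3 0 2 1 1 0], max=3
Drop 3: Z rot2 at col 3 lands with bottom-row=1; cleared 0 line(s) (total 0); column heights now [1 3 0 3 3 2 0], max=3
Drop 4: S rot1 at col 1 lands with bottom-row=2; cleared 0 line(s) (total 0); column heights now [1 5 4 3 3 2 0], max=5
Drop 5: O rot0 at col 0 lands with bottom-row=5; cleared 0 line(s) (total 0); column heights now [7 7 4 3 3 2 0], max=7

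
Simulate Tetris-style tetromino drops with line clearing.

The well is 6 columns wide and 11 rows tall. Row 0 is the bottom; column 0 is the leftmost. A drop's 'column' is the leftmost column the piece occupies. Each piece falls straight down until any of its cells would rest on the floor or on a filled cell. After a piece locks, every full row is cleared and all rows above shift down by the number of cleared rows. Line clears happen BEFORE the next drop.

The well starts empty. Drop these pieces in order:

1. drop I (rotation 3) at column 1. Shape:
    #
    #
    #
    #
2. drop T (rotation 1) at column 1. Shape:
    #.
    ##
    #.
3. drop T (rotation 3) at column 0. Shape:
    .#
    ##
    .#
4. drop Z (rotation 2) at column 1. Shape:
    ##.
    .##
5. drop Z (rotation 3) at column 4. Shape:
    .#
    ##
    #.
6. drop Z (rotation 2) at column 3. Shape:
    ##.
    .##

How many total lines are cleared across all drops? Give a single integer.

Drop 1: I rot3 at col 1 lands with bottom-row=0; cleared 0 line(s) (total 0); column heights now [0 4 0 0 0 0], max=4
Drop 2: T rot1 at col 1 lands with bottom-row=4; cleared 0 line(s) (total 0); column heights now [0 7 6 0 0 0], max=7
Drop 3: T rot3 at col 0 lands with bottom-row=7; cleared 0 line(s) (total 0); column heights now [9 10 6 0 0 0], max=10
Drop 4: Z rot2 at col 1 lands with bottom-row=9; cleared 0 line(s) (total 0); column heights now [9 11 11 10 0 0], max=11
Drop 5: Z rot3 at col 4 lands with bottom-row=0; cleared 0 line(s) (total 0); column heights now [9 11 11 10 2 3], max=11
Drop 6: Z rot2 at col 3 lands with bottom-row=9; cleared 0 line(s) (total 0); column heights now [9 11 11 11 11 10], max=11

Answer: 0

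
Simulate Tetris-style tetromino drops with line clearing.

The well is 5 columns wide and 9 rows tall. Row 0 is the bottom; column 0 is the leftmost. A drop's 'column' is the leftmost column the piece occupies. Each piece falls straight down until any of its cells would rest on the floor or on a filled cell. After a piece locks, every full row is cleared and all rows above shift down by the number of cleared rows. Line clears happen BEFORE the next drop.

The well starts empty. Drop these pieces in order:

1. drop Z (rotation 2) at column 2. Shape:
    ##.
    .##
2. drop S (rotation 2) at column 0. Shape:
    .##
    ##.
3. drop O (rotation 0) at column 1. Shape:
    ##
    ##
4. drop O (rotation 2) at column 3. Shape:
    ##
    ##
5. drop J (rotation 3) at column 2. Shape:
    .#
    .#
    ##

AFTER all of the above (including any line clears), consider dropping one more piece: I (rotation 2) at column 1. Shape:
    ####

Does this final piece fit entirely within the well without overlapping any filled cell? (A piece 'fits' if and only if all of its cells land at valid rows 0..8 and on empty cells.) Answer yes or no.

Answer: yes

Derivation:
Drop 1: Z rot2 at col 2 lands with bottom-row=0; cleared 0 line(s) (total 0); column heights now [0 0 2 2 1], max=2
Drop 2: S rot2 at col 0 lands with bottom-row=1; cleared 0 line(s) (total 0); column heights now [2 3 3 2 1], max=3
Drop 3: O rot0 at col 1 lands with bottom-row=3; cleared 0 line(s) (total 0); column heights now [2 5 5 2 1], max=5
Drop 4: O rot2 at col 3 lands with bottom-row=2; cleared 0 line(s) (total 0); column heights now [2 5 5 4 4], max=5
Drop 5: J rot3 at col 2 lands with bottom-row=5; cleared 0 line(s) (total 0); column heights now [2 5 6 8 4], max=8
Test piece I rot2 at col 1 (width 4): heights before test = [2 5 6 8 4]; fits = True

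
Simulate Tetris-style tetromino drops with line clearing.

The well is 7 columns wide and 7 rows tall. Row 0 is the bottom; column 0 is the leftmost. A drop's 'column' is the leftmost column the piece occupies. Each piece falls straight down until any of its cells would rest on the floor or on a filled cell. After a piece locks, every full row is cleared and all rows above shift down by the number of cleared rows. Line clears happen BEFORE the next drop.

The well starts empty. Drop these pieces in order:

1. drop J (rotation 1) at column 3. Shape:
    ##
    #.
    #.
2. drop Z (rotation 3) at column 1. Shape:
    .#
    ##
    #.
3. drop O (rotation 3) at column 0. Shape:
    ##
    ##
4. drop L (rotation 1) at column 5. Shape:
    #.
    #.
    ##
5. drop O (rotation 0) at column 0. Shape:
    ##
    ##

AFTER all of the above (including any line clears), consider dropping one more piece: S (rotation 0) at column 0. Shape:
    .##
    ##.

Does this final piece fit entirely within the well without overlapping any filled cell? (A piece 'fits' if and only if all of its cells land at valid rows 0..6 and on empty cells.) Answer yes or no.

Drop 1: J rot1 at col 3 lands with bottom-row=0; cleared 0 line(s) (total 0); column heights now [0 0 0 3 3 0 0], max=3
Drop 2: Z rot3 at col 1 lands with bottom-row=0; cleared 0 line(s) (total 0); column heights now [0 2 3 3 3 0 0], max=3
Drop 3: O rot3 at col 0 lands with bottom-row=2; cleared 0 line(s) (total 0); column heights now [4 4 3 3 3 0 0], max=4
Drop 4: L rot1 at col 5 lands with bottom-row=0; cleared 0 line(s) (total 0); column heights now [4 4 3 3 3 3 1], max=4
Drop 5: O rot0 at col 0 lands with bottom-row=4; cleared 0 line(s) (total 0); column heights now [6 6 3 3 3 3 1], max=6
Test piece S rot0 at col 0 (width 3): heights before test = [6 6 3 3 3 3 1]; fits = False

Answer: no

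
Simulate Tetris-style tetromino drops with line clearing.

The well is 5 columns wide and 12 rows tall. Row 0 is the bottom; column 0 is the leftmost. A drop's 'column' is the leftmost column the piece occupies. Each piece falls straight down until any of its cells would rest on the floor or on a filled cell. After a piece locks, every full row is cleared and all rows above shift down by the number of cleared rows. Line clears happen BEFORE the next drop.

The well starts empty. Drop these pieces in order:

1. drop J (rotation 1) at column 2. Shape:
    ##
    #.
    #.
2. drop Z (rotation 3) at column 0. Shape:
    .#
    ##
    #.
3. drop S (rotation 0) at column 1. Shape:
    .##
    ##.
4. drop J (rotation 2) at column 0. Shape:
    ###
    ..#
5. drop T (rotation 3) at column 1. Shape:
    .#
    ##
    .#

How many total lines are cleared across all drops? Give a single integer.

Drop 1: J rot1 at col 2 lands with bottom-row=0; cleared 0 line(s) (total 0); column heights now [0 0 3 3 0], max=3
Drop 2: Z rot3 at col 0 lands with bottom-row=0; cleared 0 line(s) (total 0); column heights now [2 3 3 3 0], max=3
Drop 3: S rot0 at col 1 lands with bottom-row=3; cleared 0 line(s) (total 0); column heights now [2 4 5 5 0], max=5
Drop 4: J rot2 at col 0 lands with bottom-row=5; cleared 0 line(s) (total 0); column heights now [7 7 7 5 0], max=7
Drop 5: T rot3 at col 1 lands with bottom-row=7; cleared 0 line(s) (total 0); column heights now [7 9 10 5 0], max=10

Answer: 0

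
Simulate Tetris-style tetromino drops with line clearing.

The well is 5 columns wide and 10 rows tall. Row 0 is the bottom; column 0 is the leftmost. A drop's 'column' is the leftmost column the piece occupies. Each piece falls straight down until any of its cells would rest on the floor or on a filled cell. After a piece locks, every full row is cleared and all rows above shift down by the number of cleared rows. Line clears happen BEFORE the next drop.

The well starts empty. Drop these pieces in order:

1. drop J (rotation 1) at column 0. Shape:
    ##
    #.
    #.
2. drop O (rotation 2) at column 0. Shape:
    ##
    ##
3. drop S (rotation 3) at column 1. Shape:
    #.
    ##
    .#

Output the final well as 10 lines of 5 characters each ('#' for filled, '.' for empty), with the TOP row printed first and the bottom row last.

Drop 1: J rot1 at col 0 lands with bottom-row=0; cleared 0 line(s) (total 0); column heights now [3 3 0 0 0], max=3
Drop 2: O rot2 at col 0 lands with bottom-row=3; cleared 0 line(s) (total 0); column heights now [5 5 0 0 0], max=5
Drop 3: S rot3 at col 1 lands with bottom-row=4; cleared 0 line(s) (total 0); column heights now [5 7 6 0 0], max=7

Answer: .....
.....
.....
.#...
.##..
###..
##...
##...
#....
#....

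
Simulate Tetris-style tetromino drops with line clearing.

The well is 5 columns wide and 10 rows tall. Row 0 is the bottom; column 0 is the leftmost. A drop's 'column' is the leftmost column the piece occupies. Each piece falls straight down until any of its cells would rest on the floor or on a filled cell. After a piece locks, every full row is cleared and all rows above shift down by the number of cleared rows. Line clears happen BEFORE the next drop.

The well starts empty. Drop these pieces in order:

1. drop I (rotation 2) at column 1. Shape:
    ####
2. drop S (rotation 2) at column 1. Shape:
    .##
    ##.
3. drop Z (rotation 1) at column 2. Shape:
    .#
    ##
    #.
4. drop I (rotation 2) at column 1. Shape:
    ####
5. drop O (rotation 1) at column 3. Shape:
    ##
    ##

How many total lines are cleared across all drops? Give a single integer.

Drop 1: I rot2 at col 1 lands with bottom-row=0; cleared 0 line(s) (total 0); column heights now [0 1 1 1 1], max=1
Drop 2: S rot2 at col 1 lands with bottom-row=1; cleared 0 line(s) (total 0); column heights now [0 2 3 3 1], max=3
Drop 3: Z rot1 at col 2 lands with bottom-row=3; cleared 0 line(s) (total 0); column heights now [0 2 5 6 1], max=6
Drop 4: I rot2 at col 1 lands with bottom-row=6; cleared 0 line(s) (total 0); column heights now [0 7 7 7 7], max=7
Drop 5: O rot1 at col 3 lands with bottom-row=7; cleared 0 line(s) (total 0); column heights now [0 7 7 9 9], max=9

Answer: 0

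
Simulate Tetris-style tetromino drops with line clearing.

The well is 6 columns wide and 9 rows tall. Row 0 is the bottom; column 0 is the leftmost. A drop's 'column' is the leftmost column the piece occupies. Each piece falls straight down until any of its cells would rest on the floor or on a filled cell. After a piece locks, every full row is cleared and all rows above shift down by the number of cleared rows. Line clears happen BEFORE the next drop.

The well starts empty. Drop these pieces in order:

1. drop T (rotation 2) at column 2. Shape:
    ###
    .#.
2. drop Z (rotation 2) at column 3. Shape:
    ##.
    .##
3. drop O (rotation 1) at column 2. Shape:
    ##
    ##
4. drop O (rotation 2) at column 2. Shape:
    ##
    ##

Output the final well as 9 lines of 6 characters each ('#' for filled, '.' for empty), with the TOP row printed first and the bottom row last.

Answer: ......
..##..
..##..
..##..
..##..
...##.
....##
..###.
...#..

Derivation:
Drop 1: T rot2 at col 2 lands with bottom-row=0; cleared 0 line(s) (total 0); column heights now [0 0 2 2 2 0], max=2
Drop 2: Z rot2 at col 3 lands with bottom-row=2; cleared 0 line(s) (total 0); column heights now [0 0 2 4 4 3], max=4
Drop 3: O rot1 at col 2 lands with bottom-row=4; cleared 0 line(s) (total 0); column heights now [0 0 6 6 4 3], max=6
Drop 4: O rot2 at col 2 lands with bottom-row=6; cleared 0 line(s) (total 0); column heights now [0 0 8 8 4 3], max=8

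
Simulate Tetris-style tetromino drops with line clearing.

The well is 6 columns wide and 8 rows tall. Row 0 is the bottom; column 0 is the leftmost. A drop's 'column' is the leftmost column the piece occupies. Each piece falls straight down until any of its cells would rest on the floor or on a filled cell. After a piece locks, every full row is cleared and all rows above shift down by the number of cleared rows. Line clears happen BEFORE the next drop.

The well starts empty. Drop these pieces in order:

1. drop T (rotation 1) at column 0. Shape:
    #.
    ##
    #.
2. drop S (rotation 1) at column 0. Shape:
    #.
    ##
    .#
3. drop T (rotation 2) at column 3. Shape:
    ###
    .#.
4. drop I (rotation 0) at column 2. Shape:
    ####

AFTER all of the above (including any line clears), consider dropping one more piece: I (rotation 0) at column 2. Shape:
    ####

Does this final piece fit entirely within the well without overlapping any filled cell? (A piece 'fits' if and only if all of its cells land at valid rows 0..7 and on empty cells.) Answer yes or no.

Answer: yes

Derivation:
Drop 1: T rot1 at col 0 lands with bottom-row=0; cleared 0 line(s) (total 0); column heights now [3 2 0 0 0 0], max=3
Drop 2: S rot1 at col 0 lands with bottom-row=2; cleared 0 line(s) (total 0); column heights now [5 4 0 0 0 0], max=5
Drop 3: T rot2 at col 3 lands with bottom-row=0; cleared 0 line(s) (total 0); column heights now [5 4 0 2 2 2], max=5
Drop 4: I rot0 at col 2 lands with bottom-row=2; cleared 1 line(s) (total 1); column heights now [4 3 0 2 2 2], max=4
Test piece I rot0 at col 2 (width 4): heights before test = [4 3 0 2 2 2]; fits = True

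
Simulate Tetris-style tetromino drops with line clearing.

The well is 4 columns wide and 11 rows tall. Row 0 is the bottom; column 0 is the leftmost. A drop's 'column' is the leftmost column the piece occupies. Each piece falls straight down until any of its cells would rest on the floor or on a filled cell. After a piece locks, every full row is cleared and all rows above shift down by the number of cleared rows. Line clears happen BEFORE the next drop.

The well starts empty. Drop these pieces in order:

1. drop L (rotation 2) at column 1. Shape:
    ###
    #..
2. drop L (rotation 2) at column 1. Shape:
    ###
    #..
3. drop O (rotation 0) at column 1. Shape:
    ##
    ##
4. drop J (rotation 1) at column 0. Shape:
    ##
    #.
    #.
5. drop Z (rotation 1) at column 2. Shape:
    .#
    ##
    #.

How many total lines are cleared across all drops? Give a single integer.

Answer: 0

Derivation:
Drop 1: L rot2 at col 1 lands with bottom-row=0; cleared 0 line(s) (total 0); column heights now [0 2 2 2], max=2
Drop 2: L rot2 at col 1 lands with bottom-row=2; cleared 0 line(s) (total 0); column heights now [0 4 4 4], max=4
Drop 3: O rot0 at col 1 lands with bottom-row=4; cleared 0 line(s) (total 0); column heights now [0 6 6 4], max=6
Drop 4: J rot1 at col 0 lands with bottom-row=4; cleared 0 line(s) (total 0); column heights now [7 7 6 4], max=7
Drop 5: Z rot1 at col 2 lands with bottom-row=6; cleared 0 line(s) (total 0); column heights now [7 7 8 9], max=9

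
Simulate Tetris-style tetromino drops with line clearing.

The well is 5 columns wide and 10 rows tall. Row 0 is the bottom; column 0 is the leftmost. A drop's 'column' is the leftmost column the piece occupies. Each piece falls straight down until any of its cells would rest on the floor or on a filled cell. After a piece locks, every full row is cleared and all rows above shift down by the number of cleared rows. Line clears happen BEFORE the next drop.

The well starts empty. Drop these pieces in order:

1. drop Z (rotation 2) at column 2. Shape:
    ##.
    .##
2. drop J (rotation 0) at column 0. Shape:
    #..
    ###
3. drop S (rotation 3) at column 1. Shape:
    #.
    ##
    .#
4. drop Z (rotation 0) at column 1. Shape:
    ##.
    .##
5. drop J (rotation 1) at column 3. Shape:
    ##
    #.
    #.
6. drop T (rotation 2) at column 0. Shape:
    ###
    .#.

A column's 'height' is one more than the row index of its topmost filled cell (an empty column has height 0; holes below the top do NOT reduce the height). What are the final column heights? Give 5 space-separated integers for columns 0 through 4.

Drop 1: Z rot2 at col 2 lands with bottom-row=0; cleared 0 line(s) (total 0); column heights now [0 0 2 2 1], max=2
Drop 2: J rot0 at col 0 lands with bottom-row=2; cleared 0 line(s) (total 0); column heights now [4 3 3 2 1], max=4
Drop 3: S rot3 at col 1 lands with bottom-row=3; cleared 0 line(s) (total 0); column heights now [4 6 5 2 1], max=6
Drop 4: Z rot0 at col 1 lands with bottom-row=5; cleared 0 line(s) (total 0); column heights now [4 7 7 6 1], max=7
Drop 5: J rot1 at col 3 lands with bottom-row=6; cleared 0 line(s) (total 0); column heights now [4 7 7 9 9], max=9
Drop 6: T rot2 at col 0 lands with bottom-row=7; cleared 1 line(s) (total 1); column heights now [4 8 7 8 1], max=8

Answer: 4 8 7 8 1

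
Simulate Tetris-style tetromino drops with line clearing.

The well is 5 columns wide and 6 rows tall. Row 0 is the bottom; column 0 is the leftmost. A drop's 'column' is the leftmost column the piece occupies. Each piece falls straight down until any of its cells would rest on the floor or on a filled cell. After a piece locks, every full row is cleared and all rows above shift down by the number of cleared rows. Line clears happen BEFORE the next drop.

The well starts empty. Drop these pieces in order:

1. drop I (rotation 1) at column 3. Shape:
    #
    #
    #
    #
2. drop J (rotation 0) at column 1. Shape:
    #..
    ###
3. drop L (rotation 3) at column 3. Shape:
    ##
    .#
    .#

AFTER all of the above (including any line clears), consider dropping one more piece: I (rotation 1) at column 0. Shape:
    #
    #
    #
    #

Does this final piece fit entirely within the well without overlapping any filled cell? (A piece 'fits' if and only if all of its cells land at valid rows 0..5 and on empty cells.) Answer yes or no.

Drop 1: I rot1 at col 3 lands with bottom-row=0; cleared 0 line(s) (total 0); column heights now [0 0 0 4 0], max=4
Drop 2: J rot0 at col 1 lands with bottom-row=4; cleared 0 line(s) (total 0); column heights now [0 6 5 5 0], max=6
Drop 3: L rot3 at col 3 lands with bottom-row=3; cleared 0 line(s) (total 0); column heights now [0 6 5 6 6], max=6
Test piece I rot1 at col 0 (width 1): heights before test = [0 6 5 6 6]; fits = True

Answer: yes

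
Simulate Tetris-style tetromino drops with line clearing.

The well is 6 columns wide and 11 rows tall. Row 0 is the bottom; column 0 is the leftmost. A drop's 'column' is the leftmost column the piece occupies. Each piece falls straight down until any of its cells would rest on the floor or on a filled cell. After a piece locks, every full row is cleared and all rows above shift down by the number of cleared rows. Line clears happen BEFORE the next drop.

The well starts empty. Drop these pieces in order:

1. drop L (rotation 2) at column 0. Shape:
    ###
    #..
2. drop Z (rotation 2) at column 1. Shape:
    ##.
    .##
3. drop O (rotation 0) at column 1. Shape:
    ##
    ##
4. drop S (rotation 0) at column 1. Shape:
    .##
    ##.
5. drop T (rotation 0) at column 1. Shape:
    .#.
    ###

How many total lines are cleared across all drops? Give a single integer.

Drop 1: L rot2 at col 0 lands with bottom-row=0; cleared 0 line(s) (total 0); column heights now [2 2 2 0 0 0], max=2
Drop 2: Z rot2 at col 1 lands with bottom-row=2; cleared 0 line(s) (total 0); column heights now [2 4 4 3 0 0], max=4
Drop 3: O rot0 at col 1 lands with bottom-row=4; cleared 0 line(s) (total 0); column heights now [2 6 6 3 0 0], max=6
Drop 4: S rot0 at col 1 lands with bottom-row=6; cleared 0 line(s) (total 0); column heights now [2 7 8 8 0 0], max=8
Drop 5: T rot0 at col 1 lands with bottom-row=8; cleared 0 line(s) (total 0); column heights now [2 9 10 9 0 0], max=10

Answer: 0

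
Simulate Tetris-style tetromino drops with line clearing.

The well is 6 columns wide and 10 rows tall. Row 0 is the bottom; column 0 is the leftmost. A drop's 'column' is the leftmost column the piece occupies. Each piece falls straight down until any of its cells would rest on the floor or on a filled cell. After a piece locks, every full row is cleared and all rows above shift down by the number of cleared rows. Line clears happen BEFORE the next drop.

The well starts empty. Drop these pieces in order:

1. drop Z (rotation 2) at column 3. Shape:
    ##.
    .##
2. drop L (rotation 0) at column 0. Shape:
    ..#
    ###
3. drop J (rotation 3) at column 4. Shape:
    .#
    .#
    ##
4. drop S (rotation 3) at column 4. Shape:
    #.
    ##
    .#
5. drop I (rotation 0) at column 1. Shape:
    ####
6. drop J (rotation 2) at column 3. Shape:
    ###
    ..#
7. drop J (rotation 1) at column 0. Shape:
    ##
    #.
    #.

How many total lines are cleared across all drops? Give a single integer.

Drop 1: Z rot2 at col 3 lands with bottom-row=0; cleared 0 line(s) (total 0); column heights now [0 0 0 2 2 1], max=2
Drop 2: L rot0 at col 0 lands with bottom-row=0; cleared 0 line(s) (total 0); column heights now [1 1 2 2 2 1], max=2
Drop 3: J rot3 at col 4 lands with bottom-row=2; cleared 0 line(s) (total 0); column heights now [1 1 2 2 3 5], max=5
Drop 4: S rot3 at col 4 lands with bottom-row=5; cleared 0 line(s) (total 0); column heights now [1 1 2 2 8 7], max=8
Drop 5: I rot0 at col 1 lands with bottom-row=8; cleared 0 line(s) (total 0); column heights now [1 9 9 9 9 7], max=9
Drop 6: J rot2 at col 3 lands with bottom-row=8; cleared 0 line(s) (total 0); column heights now [1 9 9 10 10 10], max=10
Drop 7: J rot1 at col 0 lands with bottom-row=7; cleared 1 line(s) (total 1); column heights now [9 9 2 9 9 9], max=9

Answer: 1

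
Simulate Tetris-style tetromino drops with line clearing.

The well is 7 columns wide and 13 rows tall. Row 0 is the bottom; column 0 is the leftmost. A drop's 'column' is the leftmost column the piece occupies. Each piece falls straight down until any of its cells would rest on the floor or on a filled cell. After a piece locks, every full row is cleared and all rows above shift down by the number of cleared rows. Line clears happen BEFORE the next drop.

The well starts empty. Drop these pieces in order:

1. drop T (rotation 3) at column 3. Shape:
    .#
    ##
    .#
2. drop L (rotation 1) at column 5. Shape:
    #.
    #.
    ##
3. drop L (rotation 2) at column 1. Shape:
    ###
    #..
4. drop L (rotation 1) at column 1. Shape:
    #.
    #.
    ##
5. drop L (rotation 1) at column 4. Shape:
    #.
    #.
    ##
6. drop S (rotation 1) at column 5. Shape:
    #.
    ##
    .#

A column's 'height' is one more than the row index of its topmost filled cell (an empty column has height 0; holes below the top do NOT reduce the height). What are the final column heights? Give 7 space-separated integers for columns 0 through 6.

Answer: 0 6 4 3 6 6 5

Derivation:
Drop 1: T rot3 at col 3 lands with bottom-row=0; cleared 0 line(s) (total 0); column heights now [0 0 0 2 3 0 0], max=3
Drop 2: L rot1 at col 5 lands with bottom-row=0; cleared 0 line(s) (total 0); column heights now [0 0 0 2 3 3 1], max=3
Drop 3: L rot2 at col 1 lands with bottom-row=1; cleared 0 line(s) (total 0); column heights now [0 3 3 3 3 3 1], max=3
Drop 4: L rot1 at col 1 lands with bottom-row=3; cleared 0 line(s) (total 0); column heights now [0 6 4 3 3 3 1], max=6
Drop 5: L rot1 at col 4 lands with bottom-row=3; cleared 0 line(s) (total 0); column heights now [0 6 4 3 6 4 1], max=6
Drop 6: S rot1 at col 5 lands with bottom-row=3; cleared 0 line(s) (total 0); column heights now [0 6 4 3 6 6 5], max=6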